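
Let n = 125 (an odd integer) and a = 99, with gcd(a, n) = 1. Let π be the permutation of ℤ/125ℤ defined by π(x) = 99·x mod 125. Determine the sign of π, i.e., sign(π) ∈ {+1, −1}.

Orbit of 51 under x↦99x: [51, 49, 101, 124, 26, 74, 76]… (length divides ord_125(99)).
π_99 has 23 disjoint cycles with lengths [10, 10, 10, 10, 10, 10, 10, 10, 10, 10, 2, 2, 2, 2, 2, 2, 2, 2, 2, 2, 2, 2, 1] on {0,…,124}.
Σ(ℓ_i−1) = 125−23 = 102; sign = (−1)^102 = +1.
Zolotarev: (99|125) = +1, matching the cycle-count sign.

+1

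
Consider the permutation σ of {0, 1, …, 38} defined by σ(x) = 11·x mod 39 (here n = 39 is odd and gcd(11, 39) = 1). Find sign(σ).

Trace 11: π^k(11) = [11, 4, 5, 16, 20, 25, 2] for k=0..6.
5 cycles of lengths [12, 12, 12, 2, 1].
39 − 5 = 34 transpositions; sign(π) = (−1)^34 = +1.
Via Zolotarev, sign(π_{11}) = (11|39) = +1.

+1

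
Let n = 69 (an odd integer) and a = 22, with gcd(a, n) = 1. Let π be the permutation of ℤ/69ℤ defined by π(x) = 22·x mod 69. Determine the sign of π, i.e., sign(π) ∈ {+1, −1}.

Orbit of 1 under x↦22x: [1, 22]… (length divides ord_69(22)).
The orbit structure of x ↦ 22x mod 69: 36 orbits of sizes [2, 2, 2, 2, 2, 2, 2, 2, 2, 2, 2, 2, 2, 2, 2, 2, 2, 2, 2, 2, 2, 2, 2, 2, 2, 2, 2, 2, 2, 2, 2, 2, 2, 1, 1, 1].
36 cycles on 69: each ℓ→(−1)^(ℓ−1), product (−1)^33 = -1.
Check: (22/69) = -1 by Zolotarev.

-1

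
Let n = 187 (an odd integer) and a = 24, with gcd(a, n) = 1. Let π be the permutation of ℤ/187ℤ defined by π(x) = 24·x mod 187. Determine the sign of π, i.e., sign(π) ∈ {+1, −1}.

+1

Trace 53: π^k(53) = [53, 150, 47, 6, 144, 90, 103] for k=0..6.
Cycle lengths of π_24 on ℤ/187ℤ: [80, 80, 16, 10, 1]; 5 cycles in total.
With 5 cycles on 187 points, sign = (−1)^{187−5} = +1.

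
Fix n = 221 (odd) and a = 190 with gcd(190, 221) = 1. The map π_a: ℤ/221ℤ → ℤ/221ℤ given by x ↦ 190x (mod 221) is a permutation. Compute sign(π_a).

Orbit of 96 under x↦190x: [96, 118, 99, 25, 109, 157, 216]… (length divides ord_221(190)).
π_190 has 17 disjoint cycles with lengths [16, 16, 16, 16, 16, 16, 16, 16, 16, 16, 16, 16, 16, 4, 4, 4, 1] on {0,…,220}.
221 − 17 = 204 transpositions; sign(π) = (−1)^204 = +1.

+1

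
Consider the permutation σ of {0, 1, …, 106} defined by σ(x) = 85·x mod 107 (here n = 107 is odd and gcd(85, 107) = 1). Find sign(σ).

Trace 35: π^k(35) = [35, 86, 34, 1, 85, 56, 52] for k=0..6.
Cycle type of π: 53×2 + 1; total 3 cycles.
3 cycles on 107: each ℓ→(−1)^(ℓ−1), product (−1)^104 = +1.
The Jacobi symbol (85|107) = +1 (Zolotarev) agrees.

+1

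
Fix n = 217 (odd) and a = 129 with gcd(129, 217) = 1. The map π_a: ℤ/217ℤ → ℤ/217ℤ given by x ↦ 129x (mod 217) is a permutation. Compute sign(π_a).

-1

Start at x=129: 129 → 149 → 125 → 67 → 180 → 1 → 129 (one orbit).
The orbit structure of x ↦ 129x mod 217: 42 orbits of sizes [6, 6, 6, 6, 6, 6, 6, 6, 6, 6, 6, 6, 6, 6, 6, 6, 6, 6, 6, 6, 6, 6, 6, 6, 6, 6, 6, 6, 6, 6, 6, 3, 3, 3, 3, 3, 3, 3, 3, 3, 3, 1].
Σ(ℓ_i−1) = 217−42 = 175; sign = (−1)^175 = -1.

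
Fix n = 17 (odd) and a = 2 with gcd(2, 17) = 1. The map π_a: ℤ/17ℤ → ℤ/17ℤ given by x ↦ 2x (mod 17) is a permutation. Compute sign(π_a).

+1

Trace 13: π^k(13) = [13, 9, 1, 2, 4, 8, 16] for k=0..6.
Decompose π into cycles: lengths [8, 8, 1] (3 cycles, including the fixed point 0).
sign(π) = (−1)^{n − #cycles} = (−1)^{17−3} = (−1)^14 = +1.
Zolotarev: (2|17) = +1, matching the cycle-count sign.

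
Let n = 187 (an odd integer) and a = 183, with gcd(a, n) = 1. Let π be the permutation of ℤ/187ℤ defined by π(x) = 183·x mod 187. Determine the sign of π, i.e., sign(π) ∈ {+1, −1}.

-1

Trace 13: π^k(13) = [13, 135, 21, 103, 149, 152, 140] for k=0..6.
The orbit structure of x ↦ 183x mod 187: 14 orbits of sizes [20, 20, 20, 20, 20, 20, 20, 20, 10, 4, 4, 4, 4, 1].
With 14 cycles on 187 points, sign = (−1)^{187−14} = -1.
Zolotarev: (183|187) = -1, matching the cycle-count sign.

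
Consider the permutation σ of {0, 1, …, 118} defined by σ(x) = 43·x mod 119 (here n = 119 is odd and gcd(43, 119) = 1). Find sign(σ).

+1

Trace 50: π^k(50) = [50, 8, 106, 36, 1, 43, 64] for k=0..6.
Cycle type of π: 8×14 + 1×7; total 21 cycles.
119 − 21 = 98 transpositions; sign(π) = (−1)^98 = +1.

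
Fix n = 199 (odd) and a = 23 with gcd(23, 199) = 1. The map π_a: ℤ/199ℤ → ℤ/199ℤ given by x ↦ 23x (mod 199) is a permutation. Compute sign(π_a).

Trace 63: π^k(63) = [63, 56, 94, 172, 175, 45, 40] for k=0..6.
Cycle type of π: 99×2 + 1; total 3 cycles.
With 3 cycles on 199 points, sign = (−1)^{199−3} = +1.
(23|199)_J = +1 (Zolotarev's lemma cross-check).

+1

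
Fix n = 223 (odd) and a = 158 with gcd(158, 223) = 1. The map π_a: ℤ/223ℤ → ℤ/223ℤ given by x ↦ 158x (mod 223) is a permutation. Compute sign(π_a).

-1

Orbit of 101 under x↦158x: [101, 125, 126, 61, 49, 160, 81]… (length divides ord_223(158)).
Decompose π into cycles: lengths [222, 1] (2 cycles, including the fixed point 0).
n − c = 223 − 2 = 221; sign = (−1)^221 = -1.
The Jacobi symbol (158|223) = -1 (Zolotarev) agrees.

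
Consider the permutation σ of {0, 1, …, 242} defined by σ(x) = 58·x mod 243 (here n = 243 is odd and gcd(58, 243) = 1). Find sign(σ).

+1

Start at x=31: 31 → 97 → 37 → 202 → 52 → 100 → 211 → … (one orbit).
11 cycles of lengths [81, 81, 27, 27, 9, 9, 3, 3, 1, 1, 1].
11 cycles on 243: each ℓ→(−1)^(ℓ−1), product (−1)^232 = +1.
Via Zolotarev, sign(π_{58}) = (58|243) = +1.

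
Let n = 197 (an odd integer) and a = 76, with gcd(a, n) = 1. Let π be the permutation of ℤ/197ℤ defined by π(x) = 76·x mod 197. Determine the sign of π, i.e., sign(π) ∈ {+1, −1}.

+1

Orbit of 76 under x↦76x: [76, 63, 60, 29, 37, 54, 164]… (length divides ord_197(76)).
Decompose π into cycles: lengths [49, 49, 49, 49, 1] (5 cycles, including the fixed point 0).
197 − 5 = 192 transpositions; sign(π) = (−1)^192 = +1.
Check: (76/197) = +1 by Zolotarev.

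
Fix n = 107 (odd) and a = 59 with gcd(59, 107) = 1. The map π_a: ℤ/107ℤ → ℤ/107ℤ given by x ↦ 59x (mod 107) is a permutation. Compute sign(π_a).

-1

Orbit of 60 under x↦59x: [60, 9, 103, 85, 93, 30, 58]… (length divides ord_107(59)).
π_59 has 2 disjoint cycles with lengths [106, 1] on {0,…,106}.
n − c = 107 − 2 = 105; sign = (−1)^105 = -1.
Via Zolotarev, sign(π_{59}) = (59|107) = -1.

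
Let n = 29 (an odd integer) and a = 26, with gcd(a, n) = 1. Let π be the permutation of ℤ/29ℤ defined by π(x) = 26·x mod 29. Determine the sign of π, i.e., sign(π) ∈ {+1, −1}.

-1

Orbit of 23 under x↦26x: [23, 18, 4, 17, 7, 8, 5]… (length divides ord_29(26)).
2 cycles of lengths [28, 1].
Σ(ℓ_i−1) = 29−2 = 27; sign = (−1)^27 = -1.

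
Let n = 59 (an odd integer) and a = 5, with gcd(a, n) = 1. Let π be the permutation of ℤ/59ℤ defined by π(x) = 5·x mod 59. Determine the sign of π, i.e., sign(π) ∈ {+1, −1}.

Trace 7: π^k(7) = [7, 35, 57, 49, 9, 45, 48] for k=0..6.
The orbit structure of x ↦ 5x mod 59: 3 orbits of sizes [29, 29, 1].
n − c = 59 − 3 = 56; sign = (−1)^56 = +1.
Zolotarev: (5|59) = +1, matching the cycle-count sign.

+1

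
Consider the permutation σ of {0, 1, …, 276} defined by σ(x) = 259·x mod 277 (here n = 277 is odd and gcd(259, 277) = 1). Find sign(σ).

-1

Start at x=8: 8 → 133 → 99 → 157 → 221 → 177 → 138 → … (one orbit).
Decompose π into cycles: lengths [276, 1] (2 cycles, including the fixed point 0).
sign(π) = (−1)^{n − #cycles} = (−1)^{277−2} = (−1)^275 = -1.
The Jacobi symbol (259|277) = -1 (Zolotarev) agrees.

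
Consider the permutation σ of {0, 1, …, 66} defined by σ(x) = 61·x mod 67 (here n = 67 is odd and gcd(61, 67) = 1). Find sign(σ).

-1

Orbit of 65 under x↦61x: [65, 12, 62, 30, 21, 8, 19]… (length divides ord_67(61)).
Decompose π into cycles: lengths [66, 1] (2 cycles, including the fixed point 0).
With 2 cycles on 67 points, sign = (−1)^{67−2} = -1.
(61|67)_J = -1 (Zolotarev's lemma cross-check).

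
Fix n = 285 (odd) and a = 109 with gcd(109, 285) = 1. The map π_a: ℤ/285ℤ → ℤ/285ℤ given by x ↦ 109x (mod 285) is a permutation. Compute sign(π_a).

Start at x=94: 94 → 271 → 184 → 106 → 154 → 256 → 259 → … (one orbit).
Decompose π into cycles: lengths [18, 18, 18, 18, 18, 18, 18, 18, 18, 18, 18, 18, 18, 18, 18, 2, 2, 2, 2, 2, 2, 1, 1, 1] (24 cycles, including the fixed point 0).
With 24 cycles on 285 points, sign = (−1)^{285−24} = -1.

-1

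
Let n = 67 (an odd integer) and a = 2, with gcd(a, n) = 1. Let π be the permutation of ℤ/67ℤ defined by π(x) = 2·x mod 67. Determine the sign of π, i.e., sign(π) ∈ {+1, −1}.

-1

Orbit of 27 under x↦2x: [27, 54, 41, 15, 30, 60, 53]… (length divides ord_67(2)).
2 cycles of lengths [66, 1].
n − c = 67 − 2 = 65; sign = (−1)^65 = -1.
(2|67)_J = -1 (Zolotarev's lemma cross-check).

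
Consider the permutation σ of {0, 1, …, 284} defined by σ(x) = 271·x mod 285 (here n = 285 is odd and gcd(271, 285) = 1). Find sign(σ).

+1

Trace 196: π^k(196) = [196, 106, 226, 256, 121, 16, 61] for k=0..6.
Cycle lengths of π_271 on ℤ/285ℤ: [9, 9, 9, 9, 9, 9, 9, 9, 9, 9, 9, 9, 9, 9, 9, 9, 9, 9, 9, 9, 9, 9, 9, 9, 9, 9, 9, 9, 9, 9, 1, 1, 1, 1, 1, 1, 1, 1, 1, 1, 1, 1, 1, 1, 1]; 45 cycles in total.
With 45 cycles on 285 points, sign = (−1)^{285−45} = +1.
Via Zolotarev, sign(π_{271}) = (271|285) = +1.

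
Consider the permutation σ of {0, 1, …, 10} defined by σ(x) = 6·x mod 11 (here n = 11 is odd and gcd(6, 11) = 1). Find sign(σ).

Trace 2: π^k(2) = [2, 1, 6, 3, 7, 9, 10] for k=0..6.
2 cycles of lengths [10, 1].
2 cycles on 11: each ℓ→(−1)^(ℓ−1), product (−1)^9 = -1.
Check: (6/11) = -1 by Zolotarev.

-1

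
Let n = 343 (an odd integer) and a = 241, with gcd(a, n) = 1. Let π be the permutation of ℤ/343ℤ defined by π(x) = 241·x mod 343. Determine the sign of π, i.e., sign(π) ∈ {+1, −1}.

Orbit of 232 under x↦241x: [232, 3, 37, 342, 102, 229, 309]… (length divides ord_343(241)).
The orbit structure of x ↦ 241x mod 343: 4 orbits of sizes [294, 42, 6, 1].
With 4 cycles on 343 points, sign = (−1)^{343−4} = -1.
The Jacobi symbol (241|343) = -1 (Zolotarev) agrees.

-1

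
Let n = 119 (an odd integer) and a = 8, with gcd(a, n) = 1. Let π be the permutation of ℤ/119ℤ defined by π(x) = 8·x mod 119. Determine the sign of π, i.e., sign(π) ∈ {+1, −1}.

+1

Orbit of 64 under x↦8x: [64, 36, 50, 43, 106, 15, 1]… (length divides ord_119(8)).
Decompose π into cycles: lengths [8, 8, 8, 8, 8, 8, 8, 8, 8, 8, 8, 8, 8, 8, 1, 1, 1, 1, 1, 1, 1] (21 cycles, including the fixed point 0).
With 21 cycles on 119 points, sign = (−1)^{119−21} = +1.
Check: (8/119) = +1 by Zolotarev.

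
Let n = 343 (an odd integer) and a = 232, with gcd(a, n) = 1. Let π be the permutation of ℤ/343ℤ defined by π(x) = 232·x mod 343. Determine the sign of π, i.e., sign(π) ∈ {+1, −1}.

Start at x=225: 225 → 64 → 99 → 330 → 71 → 8 → 141 → … (one orbit).
Decompose π into cycles: lengths [49, 49, 49, 49, 49, 49, 7, 7, 7, 7, 7, 7, 1, 1, 1, 1, 1, 1, 1] (19 cycles, including the fixed point 0).
n − c = 343 − 19 = 324; sign = (−1)^324 = +1.
Zolotarev: (232|343) = +1, matching the cycle-count sign.

+1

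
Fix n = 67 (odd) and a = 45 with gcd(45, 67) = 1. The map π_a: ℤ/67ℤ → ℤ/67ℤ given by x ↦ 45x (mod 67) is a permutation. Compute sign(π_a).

-1

Trace 8: π^k(8) = [8, 25, 53, 40, 58, 64, 66] for k=0..6.
The orbit structure of x ↦ 45x mod 67: 4 orbits of sizes [22, 22, 22, 1].
With 4 cycles on 67 points, sign = (−1)^{67−4} = -1.
Zolotarev: (45|67) = -1, matching the cycle-count sign.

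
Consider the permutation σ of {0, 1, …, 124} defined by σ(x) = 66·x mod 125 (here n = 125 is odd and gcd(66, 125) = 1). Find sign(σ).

Start at x=41: 41 → 81 → 96 → 86 → 51 → 116 → 31 → … (one orbit).
π_66 has 13 disjoint cycles with lengths [25, 25, 25, 25, 5, 5, 5, 5, 1, 1, 1, 1, 1] on {0,…,124}.
Σ(ℓ_i−1) = 125−13 = 112; sign = (−1)^112 = +1.

+1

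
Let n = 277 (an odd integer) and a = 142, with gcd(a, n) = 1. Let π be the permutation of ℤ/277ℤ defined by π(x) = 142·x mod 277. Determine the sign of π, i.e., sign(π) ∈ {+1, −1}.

Orbit of 13 under x↦142x: [13, 184, 90, 38, 133, 50, 175]… (length divides ord_277(142)).
Cycle lengths of π_142 on ℤ/277ℤ: [276, 1]; 2 cycles in total.
277 − 2 = 275 transpositions; sign(π) = (−1)^275 = -1.
Via Zolotarev, sign(π_{142}) = (142|277) = -1.

-1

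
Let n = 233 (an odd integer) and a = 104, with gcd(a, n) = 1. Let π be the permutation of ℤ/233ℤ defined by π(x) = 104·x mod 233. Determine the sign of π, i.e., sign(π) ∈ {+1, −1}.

+1

Start at x=197: 197 → 217 → 200 → 63 → 28 → 116 → 181 → … (one orbit).
Cycle lengths of π_104 on ℤ/233ℤ: [116, 116, 1]; 3 cycles in total.
233 − 3 = 230 transpositions; sign(π) = (−1)^230 = +1.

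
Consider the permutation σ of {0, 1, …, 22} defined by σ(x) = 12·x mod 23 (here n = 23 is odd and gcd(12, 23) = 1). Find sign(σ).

Trace 6: π^k(6) = [6, 3, 13, 18, 9, 16, 8] for k=0..6.
3 cycles of lengths [11, 11, 1].
Σ(ℓ_i−1) = 23−3 = 20; sign = (−1)^20 = +1.

+1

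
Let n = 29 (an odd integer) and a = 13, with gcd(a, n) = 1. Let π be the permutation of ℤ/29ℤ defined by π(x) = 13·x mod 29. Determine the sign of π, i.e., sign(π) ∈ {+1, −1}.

+1

Trace 25: π^k(25) = [25, 6, 20, 28, 16, 5, 7] for k=0..6.
Cycle lengths of π_13 on ℤ/29ℤ: [14, 14, 1]; 3 cycles in total.
29 − 3 = 26 transpositions; sign(π) = (−1)^26 = +1.
The Jacobi symbol (13|29) = +1 (Zolotarev) agrees.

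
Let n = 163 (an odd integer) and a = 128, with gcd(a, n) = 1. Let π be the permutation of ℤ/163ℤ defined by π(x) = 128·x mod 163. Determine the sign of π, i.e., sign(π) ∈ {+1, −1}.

Start at x=125: 125 → 26 → 68 → 65 → 7 → 81 → 99 → … (one orbit).
Cycle type of π: 162 + 1; total 2 cycles.
163 − 2 = 161 transpositions; sign(π) = (−1)^161 = -1.

-1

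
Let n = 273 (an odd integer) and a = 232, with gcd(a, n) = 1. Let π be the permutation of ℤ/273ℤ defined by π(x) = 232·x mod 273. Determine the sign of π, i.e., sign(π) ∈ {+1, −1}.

-1

Trace 190: π^k(190) = [190, 127, 253, 1, 232, 43, 148] for k=0..6.
42 cycles of lengths [12, 12, 12, 12, 12, 12, 12, 12, 12, 12, 12, 12, 12, 12, 12, 12, 12, 12, 12, 12, 12, 1, 1, 1, 1, 1, 1, 1, 1, 1, 1, 1, 1, 1, 1, 1, 1, 1, 1, 1, 1, 1].
sign(π) = (−1)^{n − #cycles} = (−1)^{273−42} = (−1)^231 = -1.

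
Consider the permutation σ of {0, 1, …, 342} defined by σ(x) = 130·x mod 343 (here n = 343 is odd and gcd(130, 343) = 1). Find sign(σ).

+1

Start at x=23: 23 → 246 → 81 → 240 → 330 → 25 → 163 → … (one orbit).
π_130 has 7 disjoint cycles with lengths [147, 147, 21, 21, 3, 3, 1] on {0,…,342}.
sign(π) = (−1)^{n − #cycles} = (−1)^{343−7} = (−1)^336 = +1.
Zolotarev: (130|343) = +1, matching the cycle-count sign.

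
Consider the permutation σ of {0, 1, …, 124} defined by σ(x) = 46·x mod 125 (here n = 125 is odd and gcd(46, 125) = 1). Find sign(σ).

Orbit of 46 under x↦46x: [46, 116, 86, 81, 101, 21, 91]… (length divides ord_125(46)).
Cycle type of π: 25×4 + 5×4 + 1×5; total 13 cycles.
With 13 cycles on 125 points, sign = (−1)^{125−13} = +1.
Zolotarev: (46|125) = +1, matching the cycle-count sign.

+1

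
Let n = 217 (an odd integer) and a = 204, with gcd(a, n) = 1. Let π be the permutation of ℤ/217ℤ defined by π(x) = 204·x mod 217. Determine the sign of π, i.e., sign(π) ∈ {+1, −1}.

Start at x=1: 1 → 204 → 169 → 190 → 134 → 211 → 78 → … (one orbit).
21 cycles of lengths [15, 15, 15, 15, 15, 15, 15, 15, 15, 15, 15, 15, 15, 15, 1, 1, 1, 1, 1, 1, 1].
sign(π) = (−1)^{n − #cycles} = (−1)^{217−21} = (−1)^196 = +1.
Via Zolotarev, sign(π_{204}) = (204|217) = +1.

+1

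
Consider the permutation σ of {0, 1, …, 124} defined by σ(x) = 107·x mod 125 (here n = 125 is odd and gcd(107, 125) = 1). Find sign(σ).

Start at x=124: 124 → 18 → 51 → 82 → 24 → 68 → 26 → … (one orbit).
Cycle type of π: 20×5 + 4×6 + 1; total 12 cycles.
sign(π) = (−1)^{n − #cycles} = (−1)^{125−12} = (−1)^113 = -1.

-1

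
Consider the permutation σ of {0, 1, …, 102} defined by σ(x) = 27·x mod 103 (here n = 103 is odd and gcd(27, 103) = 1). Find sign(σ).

-1

Trace 3: π^k(3) = [3, 81, 24, 30, 89, 34, 94] for k=0..6.
The orbit structure of x ↦ 27x mod 103: 4 orbits of sizes [34, 34, 34, 1].
Σ(ℓ_i−1) = 103−4 = 99; sign = (−1)^99 = -1.
Via Zolotarev, sign(π_{27}) = (27|103) = -1.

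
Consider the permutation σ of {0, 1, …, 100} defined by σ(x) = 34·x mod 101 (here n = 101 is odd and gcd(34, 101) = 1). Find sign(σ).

-1

Orbit of 58 under x↦34x: [58, 53, 85, 62, 88, 63, 21]… (length divides ord_101(34)).
Cycle lengths of π_34 on ℤ/101ℤ: [100, 1]; 2 cycles in total.
With 2 cycles on 101 points, sign = (−1)^{101−2} = -1.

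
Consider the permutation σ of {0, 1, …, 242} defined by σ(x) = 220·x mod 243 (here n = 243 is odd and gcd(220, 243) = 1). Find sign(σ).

+1

Start at x=43: 43 → 226 → 148 → 241 → 46 → 157 → 34 → … (one orbit).
π_220 has 11 disjoint cycles with lengths [81, 81, 27, 27, 9, 9, 3, 3, 1, 1, 1] on {0,…,242}.
n − c = 243 − 11 = 232; sign = (−1)^232 = +1.
Via Zolotarev, sign(π_{220}) = (220|243) = +1.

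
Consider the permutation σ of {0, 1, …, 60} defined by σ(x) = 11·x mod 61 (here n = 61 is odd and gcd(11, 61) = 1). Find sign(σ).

-1

Orbit of 60 under x↦11x: [60, 50, 1, 11]… (length divides ord_61(11)).
The orbit structure of x ↦ 11x mod 61: 16 orbits of sizes [4, 4, 4, 4, 4, 4, 4, 4, 4, 4, 4, 4, 4, 4, 4, 1].
sign(π) = (−1)^{n − #cycles} = (−1)^{61−16} = (−1)^45 = -1.
Zolotarev: (11|61) = -1, matching the cycle-count sign.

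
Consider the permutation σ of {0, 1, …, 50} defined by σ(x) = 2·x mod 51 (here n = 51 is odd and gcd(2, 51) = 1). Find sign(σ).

Trace 26: π^k(26) = [26, 1, 2, 4, 8, 16, 32] for k=0..6.
Cycle type of π: 8×6 + 2 + 1; total 8 cycles.
With 8 cycles on 51 points, sign = (−1)^{51−8} = -1.

-1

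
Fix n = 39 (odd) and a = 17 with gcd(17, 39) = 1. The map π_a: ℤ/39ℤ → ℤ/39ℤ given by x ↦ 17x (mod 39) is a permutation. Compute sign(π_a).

-1

Trace 17: π^k(17) = [17, 16, 38, 22, 23, 1] for k=0..5.
π_17 has 8 disjoint cycles with lengths [6, 6, 6, 6, 6, 6, 2, 1] on {0,…,38}.
39 − 8 = 31 transpositions; sign(π) = (−1)^31 = -1.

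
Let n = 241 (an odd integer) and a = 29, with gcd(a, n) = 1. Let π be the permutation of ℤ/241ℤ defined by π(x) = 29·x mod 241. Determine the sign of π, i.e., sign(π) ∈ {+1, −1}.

+1

Start at x=211: 211 → 94 → 75 → 6 → 174 → 226 → 47 → … (one orbit).
Cycle lengths of π_29 on ℤ/241ℤ: [120, 120, 1]; 3 cycles in total.
Σ(ℓ_i−1) = 241−3 = 238; sign = (−1)^238 = +1.
Check: (29/241) = +1 by Zolotarev.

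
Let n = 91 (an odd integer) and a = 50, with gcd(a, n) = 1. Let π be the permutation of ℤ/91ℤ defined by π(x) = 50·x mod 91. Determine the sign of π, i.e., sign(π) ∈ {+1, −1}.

Start at x=1: 1 → 50 → 43 → 57 → 29 → 85 → 64 → … (one orbit).
Cycle lengths of π_50 on ℤ/91ℤ: [12, 12, 12, 12, 12, 12, 12, 1, 1, 1, 1, 1, 1, 1]; 14 cycles in total.
Σ(ℓ_i−1) = 91−14 = 77; sign = (−1)^77 = -1.
Check: (50/91) = -1 by Zolotarev.

-1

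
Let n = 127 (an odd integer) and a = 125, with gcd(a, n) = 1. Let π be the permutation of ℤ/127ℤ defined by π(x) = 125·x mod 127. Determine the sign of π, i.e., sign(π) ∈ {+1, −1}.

-1

Trace 2: π^k(2) = [2, 123, 8, 111, 32, 63, 1] for k=0..6.
10 cycles of lengths [14, 14, 14, 14, 14, 14, 14, 14, 14, 1].
10 cycles on 127: each ℓ→(−1)^(ℓ−1), product (−1)^117 = -1.
Check: (125/127) = -1 by Zolotarev.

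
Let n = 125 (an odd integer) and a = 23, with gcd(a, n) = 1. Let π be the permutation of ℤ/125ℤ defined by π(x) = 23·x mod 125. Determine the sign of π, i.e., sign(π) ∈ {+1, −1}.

-1

Orbit of 94 under x↦23x: [94, 37, 101, 73, 54, 117, 66]… (length divides ord_125(23)).
Cycle lengths of π_23 on ℤ/125ℤ: [100, 20, 4, 1]; 4 cycles in total.
4 cycles on 125: each ℓ→(−1)^(ℓ−1), product (−1)^121 = -1.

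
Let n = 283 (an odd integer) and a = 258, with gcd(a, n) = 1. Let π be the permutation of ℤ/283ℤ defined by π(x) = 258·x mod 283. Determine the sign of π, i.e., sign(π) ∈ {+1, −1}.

-1

Orbit of 131 under x↦258x: [131, 121, 88, 64, 98, 97, 122]… (length divides ord_283(258)).
Decompose π into cycles: lengths [282, 1] (2 cycles, including the fixed point 0).
n − c = 283 − 2 = 281; sign = (−1)^281 = -1.
(258|283)_J = -1 (Zolotarev's lemma cross-check).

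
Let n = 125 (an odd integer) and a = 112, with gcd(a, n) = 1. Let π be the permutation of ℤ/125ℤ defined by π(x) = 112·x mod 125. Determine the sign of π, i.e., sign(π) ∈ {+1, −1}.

Start at x=48: 48 → 1 → 112 → 44 → 53 → 61 → 82 → … (one orbit).
Decompose π into cycles: lengths [100, 20, 4, 1] (4 cycles, including the fixed point 0).
With 4 cycles on 125 points, sign = (−1)^{125−4} = -1.
(112|125)_J = -1 (Zolotarev's lemma cross-check).

-1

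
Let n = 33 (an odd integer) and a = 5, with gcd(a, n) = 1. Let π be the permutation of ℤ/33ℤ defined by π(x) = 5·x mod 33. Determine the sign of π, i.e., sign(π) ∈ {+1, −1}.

Trace 31: π^k(31) = [31, 23, 16, 14, 4, 20, 1] for k=0..6.
The orbit structure of x ↦ 5x mod 33: 6 orbits of sizes [10, 10, 5, 5, 2, 1].
sign(π) = (−1)^{n − #cycles} = (−1)^{33−6} = (−1)^27 = -1.

-1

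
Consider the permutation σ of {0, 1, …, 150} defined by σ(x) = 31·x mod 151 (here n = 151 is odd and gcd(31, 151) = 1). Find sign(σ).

Trace 90: π^k(90) = [90, 72, 118, 34, 148, 58, 137] for k=0..6.
3 cycles of lengths [75, 75, 1].
sign(π) = (−1)^{n − #cycles} = (−1)^{151−3} = (−1)^148 = +1.
Zolotarev: (31|151) = +1, matching the cycle-count sign.

+1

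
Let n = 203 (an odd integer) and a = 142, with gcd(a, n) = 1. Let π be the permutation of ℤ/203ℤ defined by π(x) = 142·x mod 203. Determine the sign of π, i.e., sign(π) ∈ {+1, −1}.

Start at x=128: 128 → 109 → 50 → 198 → 102 → 71 → 135 → … (one orbit).
The orbit structure of x ↦ 142x mod 203: 6 orbits of sizes [84, 84, 28, 3, 3, 1].
6 cycles on 203: each ℓ→(−1)^(ℓ−1), product (−1)^197 = -1.

-1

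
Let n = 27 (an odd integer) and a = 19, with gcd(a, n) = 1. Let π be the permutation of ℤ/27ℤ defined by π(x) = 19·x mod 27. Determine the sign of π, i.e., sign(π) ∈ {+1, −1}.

+1

Start at x=1: 1 → 19 → 10 → 1 (one orbit).
The orbit structure of x ↦ 19x mod 27: 15 orbits of sizes [3, 3, 3, 3, 3, 3, 1, 1, 1, 1, 1, 1, 1, 1, 1].
27 − 15 = 12 transpositions; sign(π) = (−1)^12 = +1.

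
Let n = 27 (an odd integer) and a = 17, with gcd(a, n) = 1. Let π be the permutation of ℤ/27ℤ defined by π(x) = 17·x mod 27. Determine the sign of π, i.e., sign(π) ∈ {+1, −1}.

-1

Start at x=19: 19 → 26 → 10 → 8 → 1 → 17 → 19 (one orbit).
Cycle lengths of π_17 on ℤ/27ℤ: [6, 6, 6, 2, 2, 2, 2, 1]; 8 cycles in total.
Σ(ℓ_i−1) = 27−8 = 19; sign = (−1)^19 = -1.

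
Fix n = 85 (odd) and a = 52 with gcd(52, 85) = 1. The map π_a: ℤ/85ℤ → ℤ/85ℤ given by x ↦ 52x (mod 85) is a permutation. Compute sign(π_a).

Trace 52: π^k(52) = [52, 69, 18, 1] for k=0..3.
34 cycles of lengths [4, 4, 4, 4, 4, 4, 4, 4, 4, 4, 4, 4, 4, 4, 4, 4, 4, 1, 1, 1, 1, 1, 1, 1, 1, 1, 1, 1, 1, 1, 1, 1, 1, 1].
With 34 cycles on 85 points, sign = (−1)^{85−34} = -1.
Via Zolotarev, sign(π_{52}) = (52|85) = -1.

-1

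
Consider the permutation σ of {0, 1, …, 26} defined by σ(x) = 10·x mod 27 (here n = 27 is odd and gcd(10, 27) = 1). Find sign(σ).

Start at x=1: 1 → 10 → 19 → 1 (one orbit).
15 cycles of lengths [3, 3, 3, 3, 3, 3, 1, 1, 1, 1, 1, 1, 1, 1, 1].
15 cycles on 27: each ℓ→(−1)^(ℓ−1), product (−1)^12 = +1.

+1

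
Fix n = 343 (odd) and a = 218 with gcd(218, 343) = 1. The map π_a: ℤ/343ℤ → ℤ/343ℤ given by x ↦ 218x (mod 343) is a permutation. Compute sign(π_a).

+1

Orbit of 64 under x↦218x: [64, 232, 155, 176, 295, 169, 141]… (length divides ord_343(218)).
Decompose π into cycles: lengths [49, 49, 49, 49, 49, 49, 7, 7, 7, 7, 7, 7, 1, 1, 1, 1, 1, 1, 1] (19 cycles, including the fixed point 0).
Σ(ℓ_i−1) = 343−19 = 324; sign = (−1)^324 = +1.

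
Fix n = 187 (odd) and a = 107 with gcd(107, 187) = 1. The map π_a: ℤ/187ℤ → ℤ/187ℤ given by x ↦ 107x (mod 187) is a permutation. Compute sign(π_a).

+1

Trace 40: π^k(40) = [40, 166, 184, 53, 61, 169, 131] for k=0..6.
Cycle type of π: 80×2 + 16 + 10 + 1; total 5 cycles.
With 5 cycles on 187 points, sign = (−1)^{187−5} = +1.
Via Zolotarev, sign(π_{107}) = (107|187) = +1.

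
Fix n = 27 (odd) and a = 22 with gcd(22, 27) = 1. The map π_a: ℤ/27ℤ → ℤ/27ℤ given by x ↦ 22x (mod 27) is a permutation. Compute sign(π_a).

Trace 7: π^k(7) = [7, 19, 13, 16, 1, 22, 25] for k=0..6.
Decompose π into cycles: lengths [9, 9, 3, 3, 1, 1, 1] (7 cycles, including the fixed point 0).
Σ(ℓ_i−1) = 27−7 = 20; sign = (−1)^20 = +1.
Zolotarev: (22|27) = +1, matching the cycle-count sign.

+1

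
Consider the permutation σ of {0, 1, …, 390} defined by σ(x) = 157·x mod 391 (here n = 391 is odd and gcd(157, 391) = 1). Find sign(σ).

Trace 101: π^k(101) = [101, 217, 52, 344, 50, 30, 18] for k=0..6.
The orbit structure of x ↦ 157x mod 391: 14 orbits of sizes [44, 44, 44, 44, 44, 44, 44, 44, 22, 4, 4, 4, 4, 1].
With 14 cycles on 391 points, sign = (−1)^{391−14} = -1.
Zolotarev: (157|391) = -1, matching the cycle-count sign.

-1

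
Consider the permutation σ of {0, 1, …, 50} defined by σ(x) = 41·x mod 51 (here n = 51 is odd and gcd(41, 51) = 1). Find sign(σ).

Orbit of 14 under x↦41x: [14, 13, 23, 25, 5, 1, 41]… (length divides ord_51(41)).
Cycle lengths of π_41 on ℤ/51ℤ: [16, 16, 16, 2, 1]; 5 cycles in total.
51 − 5 = 46 transpositions; sign(π) = (−1)^46 = +1.
Zolotarev: (41|51) = +1, matching the cycle-count sign.

+1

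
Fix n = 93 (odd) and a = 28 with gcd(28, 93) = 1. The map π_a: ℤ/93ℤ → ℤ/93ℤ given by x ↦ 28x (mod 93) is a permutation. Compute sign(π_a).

+1

Orbit of 16 under x↦28x: [16, 76, 82, 64, 25, 49, 70]… (length divides ord_93(28)).
π_28 has 9 disjoint cycles with lengths [15, 15, 15, 15, 15, 15, 1, 1, 1] on {0,…,92}.
With 9 cycles on 93 points, sign = (−1)^{93−9} = +1.
Zolotarev: (28|93) = +1, matching the cycle-count sign.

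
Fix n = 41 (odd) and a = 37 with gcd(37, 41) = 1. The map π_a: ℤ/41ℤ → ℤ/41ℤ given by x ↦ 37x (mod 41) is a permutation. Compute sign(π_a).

+1

Orbit of 16 under x↦37x: [16, 18, 10, 1, 37]… (length divides ord_41(37)).
The orbit structure of x ↦ 37x mod 41: 9 orbits of sizes [5, 5, 5, 5, 5, 5, 5, 5, 1].
9 cycles on 41: each ℓ→(−1)^(ℓ−1), product (−1)^32 = +1.
The Jacobi symbol (37|41) = +1 (Zolotarev) agrees.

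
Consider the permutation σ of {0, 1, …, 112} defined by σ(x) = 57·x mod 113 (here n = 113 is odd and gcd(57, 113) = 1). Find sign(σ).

+1

Start at x=28: 28 → 14 → 7 → 60 → 30 → 15 → 64 → … (one orbit).
Cycle type of π: 28×4 + 1; total 5 cycles.
With 5 cycles on 113 points, sign = (−1)^{113−5} = +1.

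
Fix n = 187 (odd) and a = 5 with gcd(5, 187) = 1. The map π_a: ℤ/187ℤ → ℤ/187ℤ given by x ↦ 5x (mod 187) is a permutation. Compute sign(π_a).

-1

Start at x=141: 141 → 144 → 159 → 47 → 48 → 53 → 78 → … (one orbit).
The orbit structure of x ↦ 5x mod 187: 6 orbits of sizes [80, 80, 16, 5, 5, 1].
6 cycles on 187: each ℓ→(−1)^(ℓ−1), product (−1)^181 = -1.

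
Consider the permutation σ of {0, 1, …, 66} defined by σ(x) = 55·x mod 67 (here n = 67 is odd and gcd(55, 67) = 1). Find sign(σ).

+1

Start at x=40: 40 → 56 → 65 → 24 → 47 → 39 → 1 → … (one orbit).
π_55 has 3 disjoint cycles with lengths [33, 33, 1] on {0,…,66}.
n − c = 67 − 3 = 64; sign = (−1)^64 = +1.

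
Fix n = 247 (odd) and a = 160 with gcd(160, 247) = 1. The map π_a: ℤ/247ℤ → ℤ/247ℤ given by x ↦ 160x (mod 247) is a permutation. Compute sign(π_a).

-1

Start at x=159: 159 → 246 → 87 → 88 → 1 → 160 → 159 (one orbit).
Cycle type of π: 6×41 + 1; total 42 cycles.
Σ(ℓ_i−1) = 247−42 = 205; sign = (−1)^205 = -1.
The Jacobi symbol (160|247) = -1 (Zolotarev) agrees.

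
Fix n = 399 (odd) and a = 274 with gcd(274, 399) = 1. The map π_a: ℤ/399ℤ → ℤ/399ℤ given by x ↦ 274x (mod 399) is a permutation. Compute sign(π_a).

Start at x=1: 1 → 274 → 64 → 379 → 106 → 316 → 1 (one orbit).
Cycle type of π: 6×63 + 1×21; total 84 cycles.
n − c = 399 − 84 = 315; sign = (−1)^315 = -1.
The Jacobi symbol (274|399) = -1 (Zolotarev) agrees.

-1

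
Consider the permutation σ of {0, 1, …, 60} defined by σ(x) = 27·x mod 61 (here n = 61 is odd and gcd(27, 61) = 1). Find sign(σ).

+1

Trace 52: π^k(52) = [52, 1, 27, 58, 41, 9, 60] for k=0..6.
The orbit structure of x ↦ 27x mod 61: 7 orbits of sizes [10, 10, 10, 10, 10, 10, 1].
61 − 7 = 54 transpositions; sign(π) = (−1)^54 = +1.
(27|61)_J = +1 (Zolotarev's lemma cross-check).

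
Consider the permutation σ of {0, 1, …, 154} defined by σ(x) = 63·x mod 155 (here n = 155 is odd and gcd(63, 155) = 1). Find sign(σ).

Start at x=94: 94 → 32 → 1 → 63 → 94 (one orbit).
The orbit structure of x ↦ 63x mod 155: 62 orbits of sizes [4, 4, 4, 4, 4, 4, 4, 4, 4, 4, 4, 4, 4, 4, 4, 4, 4, 4, 4, 4, 4, 4, 4, 4, 4, 4, 4, 4, 4, 4, 4, 1, 1, 1, 1, 1, 1, 1, 1, 1, 1, 1, 1, 1, 1, 1, 1, 1, 1, 1, 1, 1, 1, 1, 1, 1, 1, 1, 1, 1, 1, 1].
Σ(ℓ_i−1) = 155−62 = 93; sign = (−1)^93 = -1.

-1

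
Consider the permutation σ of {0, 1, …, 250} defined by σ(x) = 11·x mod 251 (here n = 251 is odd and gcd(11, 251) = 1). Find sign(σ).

-1

Trace 171: π^k(171) = [171, 124, 109, 195, 137, 1, 11] for k=0..6.
Cycle type of π: 250 + 1; total 2 cycles.
2 cycles on 251: each ℓ→(−1)^(ℓ−1), product (−1)^249 = -1.
(11|251)_J = -1 (Zolotarev's lemma cross-check).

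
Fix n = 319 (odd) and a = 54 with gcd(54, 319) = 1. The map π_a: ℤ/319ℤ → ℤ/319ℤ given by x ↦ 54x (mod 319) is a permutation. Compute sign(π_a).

-1

Trace 111: π^k(111) = [111, 252, 210, 175, 199, 219, 23] for k=0..6.
Cycle lengths of π_54 on ℤ/319ℤ: [14, 14, 14, 14, 14, 14, 14, 14, 14, 14, 14, 14, 14, 14, 14, 14, 14, 14, 14, 14, 7, 7, 7, 7, 2, 2, 2, 2, 2, 1]; 30 cycles in total.
n − c = 319 − 30 = 289; sign = (−1)^289 = -1.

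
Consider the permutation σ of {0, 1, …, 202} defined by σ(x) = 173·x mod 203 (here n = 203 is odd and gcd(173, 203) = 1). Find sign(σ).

Start at x=88: 88 → 202 → 30 → 115 → 1 → 173 → 88 (one orbit).
44 cycles of lengths [6, 6, 6, 6, 6, 6, 6, 6, 6, 6, 6, 6, 6, 6, 6, 6, 6, 6, 6, 6, 6, 6, 6, 6, 6, 6, 6, 6, 6, 2, 2, 2, 2, 2, 2, 2, 2, 2, 2, 2, 2, 2, 2, 1].
44 cycles on 203: each ℓ→(−1)^(ℓ−1), product (−1)^159 = -1.
Zolotarev: (173|203) = -1, matching the cycle-count sign.

-1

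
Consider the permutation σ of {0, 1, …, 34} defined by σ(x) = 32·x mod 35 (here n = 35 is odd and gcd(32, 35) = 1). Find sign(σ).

-1

Orbit of 23 under x↦32x: [23, 1, 32, 9, 8, 11, 2]… (length divides ord_35(32)).
Decompose π into cycles: lengths [12, 12, 4, 3, 3, 1] (6 cycles, including the fixed point 0).
6 cycles on 35: each ℓ→(−1)^(ℓ−1), product (−1)^29 = -1.
Via Zolotarev, sign(π_{32}) = (32|35) = -1.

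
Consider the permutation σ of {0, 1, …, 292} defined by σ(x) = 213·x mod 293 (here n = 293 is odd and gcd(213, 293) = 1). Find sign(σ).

-1

Start at x=169: 169 → 251 → 137 → 174 → 144 → 200 → 115 → … (one orbit).
Cycle lengths of π_213 on ℤ/293ℤ: [292, 1]; 2 cycles in total.
Σ(ℓ_i−1) = 293−2 = 291; sign = (−1)^291 = -1.
The Jacobi symbol (213|293) = -1 (Zolotarev) agrees.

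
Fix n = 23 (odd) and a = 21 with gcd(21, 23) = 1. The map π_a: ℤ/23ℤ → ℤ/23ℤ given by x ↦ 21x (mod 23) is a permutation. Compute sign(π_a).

-1

Orbit of 19 under x↦21x: [19, 8, 7, 9, 5, 13, 20]… (length divides ord_23(21)).
Cycle type of π: 22 + 1; total 2 cycles.
Σ(ℓ_i−1) = 23−2 = 21; sign = (−1)^21 = -1.
Check: (21/23) = -1 by Zolotarev.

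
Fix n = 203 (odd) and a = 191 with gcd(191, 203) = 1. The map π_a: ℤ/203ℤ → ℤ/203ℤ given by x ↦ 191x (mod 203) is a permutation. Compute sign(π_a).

-1

Orbit of 86 under x↦191x: [86, 186, 1, 191, 144, 99, 30]… (length divides ord_203(191)).
Cycle type of π: 12×14 + 4×7 + 3×2 + 1; total 24 cycles.
203 − 24 = 179 transpositions; sign(π) = (−1)^179 = -1.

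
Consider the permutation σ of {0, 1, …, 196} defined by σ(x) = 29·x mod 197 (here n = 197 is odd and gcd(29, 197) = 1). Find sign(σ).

Orbit of 54 under x↦29x: [54, 187, 104, 61, 193, 81, 182]… (length divides ord_197(29)).
5 cycles of lengths [49, 49, 49, 49, 1].
Σ(ℓ_i−1) = 197−5 = 192; sign = (−1)^192 = +1.
Zolotarev: (29|197) = +1, matching the cycle-count sign.

+1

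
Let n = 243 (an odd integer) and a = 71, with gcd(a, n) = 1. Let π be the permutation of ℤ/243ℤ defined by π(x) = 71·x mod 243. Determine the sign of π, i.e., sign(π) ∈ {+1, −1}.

Start at x=235: 235 → 161 → 10 → 224 → 109 → 206 → 46 → … (one orbit).
Decompose π into cycles: lengths [54, 54, 54, 18, 18, 18, 6, 6, 6, 2, 2, 2, 2, 1] (14 cycles, including the fixed point 0).
14 cycles on 243: each ℓ→(−1)^(ℓ−1), product (−1)^229 = -1.
The Jacobi symbol (71|243) = -1 (Zolotarev) agrees.

-1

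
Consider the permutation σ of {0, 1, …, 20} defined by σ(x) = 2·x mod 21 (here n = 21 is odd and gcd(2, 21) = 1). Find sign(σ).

-1

Trace 11: π^k(11) = [11, 1, 2, 4, 8, 16] for k=0..5.
Decompose π into cycles: lengths [6, 6, 3, 3, 2, 1] (6 cycles, including the fixed point 0).
6 cycles on 21: each ℓ→(−1)^(ℓ−1), product (−1)^15 = -1.
The Jacobi symbol (2|21) = -1 (Zolotarev) agrees.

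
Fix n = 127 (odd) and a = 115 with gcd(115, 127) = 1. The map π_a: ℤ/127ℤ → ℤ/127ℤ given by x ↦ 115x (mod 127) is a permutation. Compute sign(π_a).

Orbit of 113 under x↦115x: [113, 41, 16, 62, 18, 38, 52]… (length divides ord_127(115)).
3 cycles of lengths [63, 63, 1].
n − c = 127 − 3 = 124; sign = (−1)^124 = +1.

+1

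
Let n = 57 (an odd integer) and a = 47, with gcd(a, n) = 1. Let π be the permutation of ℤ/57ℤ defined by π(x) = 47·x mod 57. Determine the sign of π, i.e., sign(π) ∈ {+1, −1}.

Trace 44: π^k(44) = [44, 16, 11, 4, 17, 1, 47] for k=0..6.
The orbit structure of x ↦ 47x mod 57: 6 orbits of sizes [18, 18, 9, 9, 2, 1].
sign(π) = (−1)^{n − #cycles} = (−1)^{57−6} = (−1)^51 = -1.
Check: (47/57) = -1 by Zolotarev.

-1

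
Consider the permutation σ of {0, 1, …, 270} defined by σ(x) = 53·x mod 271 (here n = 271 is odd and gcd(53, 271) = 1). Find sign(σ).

Orbit of 1 under x↦53x: [1, 53, 99, 98, 45, 217, 119]… (length divides ord_271(53)).
3 cycles of lengths [135, 135, 1].
Σ(ℓ_i−1) = 271−3 = 268; sign = (−1)^268 = +1.
The Jacobi symbol (53|271) = +1 (Zolotarev) agrees.

+1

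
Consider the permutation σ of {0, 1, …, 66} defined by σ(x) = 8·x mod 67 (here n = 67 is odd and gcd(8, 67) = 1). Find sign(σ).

Start at x=3: 3 → 24 → 58 → 62 → 27 → 15 → 53 → … (one orbit).
Decompose π into cycles: lengths [22, 22, 22, 1] (4 cycles, including the fixed point 0).
With 4 cycles on 67 points, sign = (−1)^{67−4} = -1.
(8|67)_J = -1 (Zolotarev's lemma cross-check).

-1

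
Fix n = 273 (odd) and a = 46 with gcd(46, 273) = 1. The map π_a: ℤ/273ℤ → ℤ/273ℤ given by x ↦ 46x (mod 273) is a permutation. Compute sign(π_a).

Start at x=16: 16 → 190 → 4 → 184 → 1 → 46 → 205 → … (one orbit).
π_46 has 30 disjoint cycles with lengths [12, 12, 12, 12, 12, 12, 12, 12, 12, 12, 12, 12, 12, 12, 12, 12, 12, 12, 12, 12, 12, 3, 3, 3, 3, 3, 3, 1, 1, 1] on {0,…,272}.
With 30 cycles on 273 points, sign = (−1)^{273−30} = -1.

-1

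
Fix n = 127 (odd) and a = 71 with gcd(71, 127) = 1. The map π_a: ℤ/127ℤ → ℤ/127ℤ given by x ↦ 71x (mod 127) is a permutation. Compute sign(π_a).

Orbit of 22 under x↦71x: [22, 38, 31, 42, 61, 13, 34]… (length divides ord_127(71)).
Cycle type of π: 63×2 + 1; total 3 cycles.
127 − 3 = 124 transpositions; sign(π) = (−1)^124 = +1.

+1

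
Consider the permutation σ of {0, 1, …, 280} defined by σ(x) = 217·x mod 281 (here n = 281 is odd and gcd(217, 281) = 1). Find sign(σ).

+1

Start at x=119: 119 → 252 → 170 → 79 → 2 → 153 → 43 → … (one orbit).
Cycle lengths of π_217 on ℤ/281ℤ: [70, 70, 70, 70, 1]; 5 cycles in total.
281 − 5 = 276 transpositions; sign(π) = (−1)^276 = +1.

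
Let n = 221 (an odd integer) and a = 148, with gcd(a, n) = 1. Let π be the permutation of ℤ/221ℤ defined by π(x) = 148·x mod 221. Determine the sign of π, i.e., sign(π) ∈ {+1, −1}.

Trace 5: π^k(5) = [5, 77, 125, 157, 31, 168, 112] for k=0..6.
17 cycles of lengths [16, 16, 16, 16, 16, 16, 16, 16, 16, 16, 16, 16, 16, 4, 4, 4, 1].
sign(π) = (−1)^{n − #cycles} = (−1)^{221−17} = (−1)^204 = +1.
Via Zolotarev, sign(π_{148}) = (148|221) = +1.

+1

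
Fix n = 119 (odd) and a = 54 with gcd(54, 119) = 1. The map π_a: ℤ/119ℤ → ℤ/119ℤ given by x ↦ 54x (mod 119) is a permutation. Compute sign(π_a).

+1

Orbit of 93 under x↦54x: [93, 24, 106, 12, 53, 6, 86]… (length divides ord_119(54)).
π_54 has 5 disjoint cycles with lengths [48, 48, 16, 6, 1] on {0,…,118}.
With 5 cycles on 119 points, sign = (−1)^{119−5} = +1.
Zolotarev: (54|119) = +1, matching the cycle-count sign.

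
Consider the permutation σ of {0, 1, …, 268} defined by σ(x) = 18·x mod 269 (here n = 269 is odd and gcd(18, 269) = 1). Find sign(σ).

Start at x=124: 124 → 80 → 95 → 96 → 114 → 169 → 83 → … (one orbit).
π_18 has 2 disjoint cycles with lengths [268, 1] on {0,…,268}.
Σ(ℓ_i−1) = 269−2 = 267; sign = (−1)^267 = -1.
The Jacobi symbol (18|269) = -1 (Zolotarev) agrees.

-1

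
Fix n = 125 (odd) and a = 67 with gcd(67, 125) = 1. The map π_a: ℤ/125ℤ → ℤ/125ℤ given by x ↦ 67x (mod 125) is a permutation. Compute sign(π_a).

Start at x=73: 73 → 16 → 72 → 74 → 83 → 61 → 87 → … (one orbit).
Cycle lengths of π_67 on ℤ/125ℤ: [100, 20, 4, 1]; 4 cycles in total.
125 − 4 = 121 transpositions; sign(π) = (−1)^121 = -1.

-1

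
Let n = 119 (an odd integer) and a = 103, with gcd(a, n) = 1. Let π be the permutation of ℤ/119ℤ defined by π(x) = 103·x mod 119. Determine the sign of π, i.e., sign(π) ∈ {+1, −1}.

Orbit of 86 under x↦103x: [86, 52, 1, 103, 18, 69]… (length divides ord_119(103)).
Cycle type of π: 6×17 + 1×17; total 34 cycles.
Σ(ℓ_i−1) = 119−34 = 85; sign = (−1)^85 = -1.
(103|119)_J = -1 (Zolotarev's lemma cross-check).

-1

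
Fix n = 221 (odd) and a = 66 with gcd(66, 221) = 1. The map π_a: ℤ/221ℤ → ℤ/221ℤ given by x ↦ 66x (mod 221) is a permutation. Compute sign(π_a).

+1

Orbit of 157 under x↦66x: [157, 196, 118, 53, 183, 144, 1]… (length divides ord_221(66)).
π_66 has 39 disjoint cycles with lengths [8, 8, 8, 8, 8, 8, 8, 8, 8, 8, 8, 8, 8, 8, 8, 8, 8, 8, 8, 8, 8, 8, 8, 8, 8, 8, 1, 1, 1, 1, 1, 1, 1, 1, 1, 1, 1, 1, 1] on {0,…,220}.
221 − 39 = 182 transpositions; sign(π) = (−1)^182 = +1.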